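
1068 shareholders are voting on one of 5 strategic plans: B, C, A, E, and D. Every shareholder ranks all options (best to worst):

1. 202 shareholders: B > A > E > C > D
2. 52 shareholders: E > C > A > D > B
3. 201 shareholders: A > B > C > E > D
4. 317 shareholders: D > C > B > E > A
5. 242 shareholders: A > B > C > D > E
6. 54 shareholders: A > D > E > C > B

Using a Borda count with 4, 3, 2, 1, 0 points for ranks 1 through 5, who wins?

B: 202·4 + 52·0 + 201·3 + 317·2 + 242·3 + 54·0 = 2771
C: 202·1 + 52·3 + 201·2 + 317·3 + 242·2 + 54·1 = 2249
A: 202·3 + 52·2 + 201·4 + 317·0 + 242·4 + 54·4 = 2698
E: 202·2 + 52·4 + 201·1 + 317·1 + 242·0 + 54·2 = 1238
D: 202·0 + 52·1 + 201·0 + 317·4 + 242·1 + 54·3 = 1724
B has the highest Borda score (2771).

B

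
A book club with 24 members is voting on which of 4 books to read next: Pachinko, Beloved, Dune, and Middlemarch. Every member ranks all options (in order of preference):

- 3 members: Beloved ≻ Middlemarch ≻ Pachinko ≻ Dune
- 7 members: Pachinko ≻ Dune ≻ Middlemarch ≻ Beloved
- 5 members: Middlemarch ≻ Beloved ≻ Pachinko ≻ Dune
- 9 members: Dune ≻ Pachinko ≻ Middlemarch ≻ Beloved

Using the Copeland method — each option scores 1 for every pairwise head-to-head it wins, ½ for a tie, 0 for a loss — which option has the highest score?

Pachinko: beats Beloved, Dune, and Middlemarch → score 3.
Beloved: loses to Pachinko, Dune, and Middlemarch → score 0.
Dune: beats Beloved and Middlemarch; loses to Pachinko → score 2.
Middlemarch: beats Beloved; loses to Pachinko and Dune → score 1.
Pachinko has the best pairwise record.

Pachinko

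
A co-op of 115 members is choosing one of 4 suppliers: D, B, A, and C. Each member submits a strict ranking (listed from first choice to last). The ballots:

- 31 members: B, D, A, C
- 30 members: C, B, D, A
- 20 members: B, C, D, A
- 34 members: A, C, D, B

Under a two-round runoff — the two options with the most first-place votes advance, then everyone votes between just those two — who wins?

B

Round 1 first-place votes: D 0, B 51, A 34, C 30.
B and A advance.
Runoff: B is preferred to A by 81 voters; A by 34.
B wins the runoff.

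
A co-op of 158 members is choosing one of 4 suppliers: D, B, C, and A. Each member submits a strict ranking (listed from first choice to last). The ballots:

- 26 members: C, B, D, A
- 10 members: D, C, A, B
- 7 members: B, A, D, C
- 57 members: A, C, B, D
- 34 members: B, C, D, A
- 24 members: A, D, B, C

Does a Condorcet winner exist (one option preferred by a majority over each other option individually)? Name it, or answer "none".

A

A vs D: 88–70 for A.
A vs B: 91–67 for A.
A vs C: 88–70 for A.
A beats every other option head-to-head.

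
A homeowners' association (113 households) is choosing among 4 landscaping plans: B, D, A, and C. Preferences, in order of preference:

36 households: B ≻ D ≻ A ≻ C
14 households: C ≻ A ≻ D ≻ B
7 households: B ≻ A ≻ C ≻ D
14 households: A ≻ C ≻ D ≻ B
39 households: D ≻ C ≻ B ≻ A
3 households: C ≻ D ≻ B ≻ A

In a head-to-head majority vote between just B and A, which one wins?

Voters preferring B to A: 85; preferring A to B: 28.
B wins the head-to-head.

B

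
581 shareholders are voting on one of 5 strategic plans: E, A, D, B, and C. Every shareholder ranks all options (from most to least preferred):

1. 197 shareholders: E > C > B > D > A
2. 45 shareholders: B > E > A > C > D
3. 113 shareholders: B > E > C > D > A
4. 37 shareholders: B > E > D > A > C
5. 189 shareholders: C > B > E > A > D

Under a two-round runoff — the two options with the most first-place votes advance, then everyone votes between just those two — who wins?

Round 1 first-place votes: E 197, A 0, D 0, B 195, C 189.
E and B advance.
Runoff: E is preferred to B by 197 voters; B by 384.
B wins the runoff.

B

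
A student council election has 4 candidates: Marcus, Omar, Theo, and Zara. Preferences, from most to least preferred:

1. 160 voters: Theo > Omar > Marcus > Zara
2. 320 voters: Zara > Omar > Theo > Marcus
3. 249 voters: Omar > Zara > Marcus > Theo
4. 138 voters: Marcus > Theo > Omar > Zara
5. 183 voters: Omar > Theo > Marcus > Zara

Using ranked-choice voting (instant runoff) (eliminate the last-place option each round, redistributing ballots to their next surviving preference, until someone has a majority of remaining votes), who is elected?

Round 1: Marcus 138, Omar 432, Theo 160, Zara 320. Eliminate Marcus.
Round 2: Omar 432, Theo 298, Zara 320. Eliminate Theo.
Round 3: Omar 730, Zara 320. Omar has a majority.

Omar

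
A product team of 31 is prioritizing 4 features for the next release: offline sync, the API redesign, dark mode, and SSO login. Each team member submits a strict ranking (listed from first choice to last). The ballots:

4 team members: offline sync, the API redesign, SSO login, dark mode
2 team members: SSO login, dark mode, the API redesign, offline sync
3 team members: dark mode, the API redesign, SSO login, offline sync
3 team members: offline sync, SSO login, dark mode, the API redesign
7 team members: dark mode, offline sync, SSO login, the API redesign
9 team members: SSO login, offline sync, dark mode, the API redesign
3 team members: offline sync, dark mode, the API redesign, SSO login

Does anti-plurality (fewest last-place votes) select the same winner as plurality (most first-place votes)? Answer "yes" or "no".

Anti-plurality — last-place votes: offline sync 5, the API redesign 19, dark mode 4, SSO login 3. Winner: SSO login.
Plurality — first-place votes: offline sync 10, the API redesign 0, dark mode 10, SSO login 11. Winner: SSO login.
The two methods agree.

yes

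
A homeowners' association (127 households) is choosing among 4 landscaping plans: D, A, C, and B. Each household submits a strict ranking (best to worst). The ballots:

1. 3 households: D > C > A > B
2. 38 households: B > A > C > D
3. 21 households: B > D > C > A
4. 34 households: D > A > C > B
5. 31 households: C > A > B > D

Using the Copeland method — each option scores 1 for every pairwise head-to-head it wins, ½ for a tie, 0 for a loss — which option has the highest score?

D: loses to A, C, and B → score 0.
A: beats D, C, and B → score 3.
C: beats D and B; loses to A → score 2.
B: beats D; loses to A and C → score 1.
A has the best pairwise record.

A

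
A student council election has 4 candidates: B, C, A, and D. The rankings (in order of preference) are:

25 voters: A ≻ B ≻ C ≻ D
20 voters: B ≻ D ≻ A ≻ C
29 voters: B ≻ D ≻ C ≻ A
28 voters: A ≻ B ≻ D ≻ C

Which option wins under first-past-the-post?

A

First-place votes: B 49, C 0, A 53, D 0.
A has the most first-place votes.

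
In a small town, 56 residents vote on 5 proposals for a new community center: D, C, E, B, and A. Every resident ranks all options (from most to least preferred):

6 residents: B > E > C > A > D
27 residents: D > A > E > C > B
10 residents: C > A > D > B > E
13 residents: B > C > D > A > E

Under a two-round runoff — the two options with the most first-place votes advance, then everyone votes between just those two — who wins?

Round 1 first-place votes: D 27, C 10, E 0, B 19, A 0.
D and B advance.
Runoff: D is preferred to B by 37 voters; B by 19.
D wins the runoff.

D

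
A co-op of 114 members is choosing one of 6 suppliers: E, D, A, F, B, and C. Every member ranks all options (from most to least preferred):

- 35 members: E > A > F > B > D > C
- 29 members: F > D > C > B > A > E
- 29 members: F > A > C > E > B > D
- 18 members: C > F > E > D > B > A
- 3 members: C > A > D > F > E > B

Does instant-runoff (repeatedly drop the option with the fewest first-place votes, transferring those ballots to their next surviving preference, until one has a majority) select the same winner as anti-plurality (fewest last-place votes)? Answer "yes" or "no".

yes

Instant-runoff — R1 E 35, D 0, A 0, F 58, B 0, C 21 (F winner). Winner: F.
Anti-plurality — last-place votes: E 29, D 29, A 18, F 0, B 3, C 35. Winner: F.
The two methods agree.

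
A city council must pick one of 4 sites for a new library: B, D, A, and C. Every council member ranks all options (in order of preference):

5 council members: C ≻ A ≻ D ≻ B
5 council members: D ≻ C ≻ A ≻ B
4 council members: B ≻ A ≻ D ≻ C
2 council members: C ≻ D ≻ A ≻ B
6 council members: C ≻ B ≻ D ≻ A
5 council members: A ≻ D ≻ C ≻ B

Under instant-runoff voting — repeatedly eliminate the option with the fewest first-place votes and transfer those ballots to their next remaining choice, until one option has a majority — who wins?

C

Round 1: B 4, D 5, A 5, C 13. Eliminate B.
Round 2: D 5, A 9, C 13. Eliminate D.
Round 3: A 9, C 18. C has a majority.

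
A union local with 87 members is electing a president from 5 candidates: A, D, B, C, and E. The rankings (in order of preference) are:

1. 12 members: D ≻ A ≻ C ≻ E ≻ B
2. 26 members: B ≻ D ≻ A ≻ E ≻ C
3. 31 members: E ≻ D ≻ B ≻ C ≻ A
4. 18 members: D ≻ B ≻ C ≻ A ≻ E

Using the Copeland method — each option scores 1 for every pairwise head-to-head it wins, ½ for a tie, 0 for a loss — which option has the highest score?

A: beats E; loses to D, B, and C → score 1.
D: beats A, B, C, and E → score 4.
B: beats A, C, and E; loses to D → score 3.
C: beats A; loses to D, B, and E → score 1.
E: beats C; loses to A, D, and B → score 1.
D has the best pairwise record.

D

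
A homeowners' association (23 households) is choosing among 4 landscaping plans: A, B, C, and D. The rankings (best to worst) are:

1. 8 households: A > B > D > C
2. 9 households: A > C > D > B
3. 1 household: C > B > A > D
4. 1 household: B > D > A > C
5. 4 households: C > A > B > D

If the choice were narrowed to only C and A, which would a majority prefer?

A

Voters preferring C to A: 5; preferring A to C: 18.
A wins the head-to-head.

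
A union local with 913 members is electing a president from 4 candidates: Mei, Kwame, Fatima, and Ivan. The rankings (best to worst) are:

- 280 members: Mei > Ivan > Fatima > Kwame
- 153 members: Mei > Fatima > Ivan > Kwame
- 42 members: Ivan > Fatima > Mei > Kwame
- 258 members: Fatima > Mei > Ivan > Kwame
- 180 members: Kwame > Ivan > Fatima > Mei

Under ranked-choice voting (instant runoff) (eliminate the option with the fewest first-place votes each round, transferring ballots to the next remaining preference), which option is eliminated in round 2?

Kwame

Round 1: Mei 433, Kwame 180, Fatima 258, Ivan 42. Eliminate Ivan.
Round 2: Mei 433, Kwame 180, Fatima 300. Eliminate Kwame.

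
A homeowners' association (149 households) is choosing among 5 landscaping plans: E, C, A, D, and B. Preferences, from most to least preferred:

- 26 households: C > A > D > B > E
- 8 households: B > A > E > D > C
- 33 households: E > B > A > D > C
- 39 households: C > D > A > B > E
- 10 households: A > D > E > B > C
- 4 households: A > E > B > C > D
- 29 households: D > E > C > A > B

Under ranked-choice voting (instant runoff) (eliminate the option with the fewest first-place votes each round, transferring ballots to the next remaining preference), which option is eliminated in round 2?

Round 1: E 33, C 65, A 14, D 29, B 8. Eliminate B.
Round 2: E 33, C 65, A 22, D 29. Eliminate A.

A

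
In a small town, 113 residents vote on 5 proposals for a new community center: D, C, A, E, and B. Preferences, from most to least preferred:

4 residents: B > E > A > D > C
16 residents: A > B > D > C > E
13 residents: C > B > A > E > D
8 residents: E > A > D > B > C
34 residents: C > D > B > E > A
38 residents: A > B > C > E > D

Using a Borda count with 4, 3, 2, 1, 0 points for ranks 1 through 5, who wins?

D: 4·1 + 16·2 + 13·0 + 8·2 + 34·3 + 38·0 = 154
C: 4·0 + 16·1 + 13·4 + 8·0 + 34·4 + 38·2 = 280
A: 4·2 + 16·4 + 13·2 + 8·3 + 34·0 + 38·4 = 274
E: 4·3 + 16·0 + 13·1 + 8·4 + 34·1 + 38·1 = 129
B: 4·4 + 16·3 + 13·3 + 8·1 + 34·2 + 38·3 = 293
B has the highest Borda score (293).

B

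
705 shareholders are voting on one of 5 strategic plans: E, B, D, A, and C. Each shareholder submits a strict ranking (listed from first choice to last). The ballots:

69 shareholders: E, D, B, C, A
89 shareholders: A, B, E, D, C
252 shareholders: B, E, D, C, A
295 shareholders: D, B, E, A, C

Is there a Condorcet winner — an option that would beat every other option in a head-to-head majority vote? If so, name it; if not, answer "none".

none

Checking pairwise contests:
B beats E 636–69.
D beats B 364–341.
E beats D 410–295.
E beats A 616–89.
E beats C 705–0.
Every option loses at least one head-to-head, so there is no Condorcet winner.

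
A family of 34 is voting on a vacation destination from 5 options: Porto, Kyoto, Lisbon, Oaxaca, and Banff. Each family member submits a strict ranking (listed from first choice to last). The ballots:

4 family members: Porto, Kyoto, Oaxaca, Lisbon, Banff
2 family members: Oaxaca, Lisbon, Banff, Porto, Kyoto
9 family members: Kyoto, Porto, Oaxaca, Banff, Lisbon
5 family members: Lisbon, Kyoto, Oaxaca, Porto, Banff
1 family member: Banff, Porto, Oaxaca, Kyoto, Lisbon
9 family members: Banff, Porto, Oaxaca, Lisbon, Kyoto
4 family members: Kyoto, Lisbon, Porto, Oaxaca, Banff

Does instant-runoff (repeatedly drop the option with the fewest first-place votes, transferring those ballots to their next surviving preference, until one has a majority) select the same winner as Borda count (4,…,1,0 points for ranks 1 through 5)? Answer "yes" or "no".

no

Instant-runoff — R1 Porto 4, Kyoto 13, Lisbon 5, Oaxaca 2, Banff 10 (Oaxaca out); R2 Porto 4, Kyoto 13, Lisbon 7, Banff 10 (Porto out); R3 Kyoto 17, Lisbon 7, Banff 10 (Lisbon out); R4 Kyoto 22, Banff 12 (Kyoto winner). Winner: Kyoto.
Borda — scores: Porto 88, Kyoto 80, Lisbon 51, Oaxaca 68, Banff 53. Winner: Porto.
The two methods disagree.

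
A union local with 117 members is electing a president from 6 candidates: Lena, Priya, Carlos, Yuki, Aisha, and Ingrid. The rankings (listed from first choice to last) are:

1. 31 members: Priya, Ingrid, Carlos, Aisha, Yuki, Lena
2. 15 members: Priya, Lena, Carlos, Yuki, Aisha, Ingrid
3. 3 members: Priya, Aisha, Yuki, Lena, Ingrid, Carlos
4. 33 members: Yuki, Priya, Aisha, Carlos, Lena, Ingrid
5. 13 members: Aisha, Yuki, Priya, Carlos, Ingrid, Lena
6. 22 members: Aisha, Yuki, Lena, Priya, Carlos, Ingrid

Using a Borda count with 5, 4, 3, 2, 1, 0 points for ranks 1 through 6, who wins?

Lena: 31·0 + 15·4 + 3·2 + 33·1 + 13·0 + 22·3 = 165
Priya: 31·5 + 15·5 + 3·5 + 33·4 + 13·3 + 22·2 = 460
Carlos: 31·3 + 15·3 + 3·0 + 33·2 + 13·2 + 22·1 = 252
Yuki: 31·1 + 15·2 + 3·3 + 33·5 + 13·4 + 22·4 = 375
Aisha: 31·2 + 15·1 + 3·4 + 33·3 + 13·5 + 22·5 = 363
Ingrid: 31·4 + 15·0 + 3·1 + 33·0 + 13·1 + 22·0 = 140
Priya has the highest Borda score (460).

Priya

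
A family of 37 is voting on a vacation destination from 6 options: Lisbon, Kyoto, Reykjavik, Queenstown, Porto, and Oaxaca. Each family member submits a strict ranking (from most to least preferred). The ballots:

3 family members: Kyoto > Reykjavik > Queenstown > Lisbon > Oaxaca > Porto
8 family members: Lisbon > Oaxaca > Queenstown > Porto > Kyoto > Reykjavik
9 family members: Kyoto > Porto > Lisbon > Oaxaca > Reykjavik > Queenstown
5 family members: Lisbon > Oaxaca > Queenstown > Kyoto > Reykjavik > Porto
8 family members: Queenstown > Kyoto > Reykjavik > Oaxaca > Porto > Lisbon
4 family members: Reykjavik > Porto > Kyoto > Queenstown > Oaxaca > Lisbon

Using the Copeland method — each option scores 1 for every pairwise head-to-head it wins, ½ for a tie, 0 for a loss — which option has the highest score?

Lisbon: beats Reykjavik, Queenstown, and Oaxaca; loses to Kyoto and Porto → score 3.
Kyoto: beats Lisbon, Reykjavik, Porto, and Oaxaca; loses to Queenstown → score 4.
Reykjavik: beats Porto; loses to Lisbon, Kyoto, Queenstown, and Oaxaca → score 1.
Queenstown: beats Kyoto, Reykjavik, and Porto; loses to Lisbon and Oaxaca → score 3.
Porto: beats Lisbon; loses to Kyoto, Reykjavik, Queenstown, and Oaxaca → score 1.
Oaxaca: beats Reykjavik, Queenstown, and Porto; loses to Lisbon and Kyoto → score 3.
Kyoto has the best pairwise record.

Kyoto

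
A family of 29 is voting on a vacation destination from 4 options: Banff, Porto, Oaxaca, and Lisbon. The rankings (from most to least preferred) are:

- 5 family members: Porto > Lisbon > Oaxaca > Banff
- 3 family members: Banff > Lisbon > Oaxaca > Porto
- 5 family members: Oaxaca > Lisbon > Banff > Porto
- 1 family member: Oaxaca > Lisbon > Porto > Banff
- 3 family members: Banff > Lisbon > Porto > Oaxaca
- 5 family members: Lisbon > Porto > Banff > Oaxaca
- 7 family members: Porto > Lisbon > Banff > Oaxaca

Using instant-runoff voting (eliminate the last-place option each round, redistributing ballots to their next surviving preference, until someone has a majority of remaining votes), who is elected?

Porto

Round 1: Banff 6, Porto 12, Oaxaca 6, Lisbon 5. Eliminate Lisbon.
Round 2: Banff 6, Porto 17, Oaxaca 6. Porto has a majority.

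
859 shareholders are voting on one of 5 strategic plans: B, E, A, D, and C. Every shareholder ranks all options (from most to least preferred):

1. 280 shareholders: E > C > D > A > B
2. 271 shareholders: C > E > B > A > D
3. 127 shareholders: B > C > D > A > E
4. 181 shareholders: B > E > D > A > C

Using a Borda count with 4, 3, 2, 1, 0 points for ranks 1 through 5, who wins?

B: 280·0 + 271·2 + 127·4 + 181·4 = 1774
E: 280·4 + 271·3 + 127·0 + 181·3 = 2476
A: 280·1 + 271·1 + 127·1 + 181·1 = 859
D: 280·2 + 271·0 + 127·2 + 181·2 = 1176
C: 280·3 + 271·4 + 127·3 + 181·0 = 2305
E has the highest Borda score (2476).

E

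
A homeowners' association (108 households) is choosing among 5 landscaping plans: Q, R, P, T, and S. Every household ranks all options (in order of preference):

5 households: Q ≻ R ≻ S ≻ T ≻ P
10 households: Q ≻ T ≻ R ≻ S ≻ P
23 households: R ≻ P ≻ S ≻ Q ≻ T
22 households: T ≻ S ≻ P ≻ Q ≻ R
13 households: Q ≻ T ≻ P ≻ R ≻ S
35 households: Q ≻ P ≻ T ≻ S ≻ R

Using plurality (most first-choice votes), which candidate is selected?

Q

First-place votes: Q 63, R 23, P 0, T 22, S 0.
Q has the most first-place votes.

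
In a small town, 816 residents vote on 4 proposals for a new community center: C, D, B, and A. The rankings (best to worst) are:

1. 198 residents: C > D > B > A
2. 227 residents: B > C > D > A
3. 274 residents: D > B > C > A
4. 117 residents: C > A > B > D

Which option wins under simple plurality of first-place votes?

C

First-place votes: C 315, D 274, B 227, A 0.
C has the most first-place votes.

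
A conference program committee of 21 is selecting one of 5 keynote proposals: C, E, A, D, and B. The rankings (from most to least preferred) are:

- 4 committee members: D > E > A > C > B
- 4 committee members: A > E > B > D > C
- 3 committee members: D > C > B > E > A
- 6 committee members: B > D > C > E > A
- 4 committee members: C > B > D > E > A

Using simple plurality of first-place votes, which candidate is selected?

D

First-place votes: C 4, E 0, A 4, D 7, B 6.
D has the most first-place votes.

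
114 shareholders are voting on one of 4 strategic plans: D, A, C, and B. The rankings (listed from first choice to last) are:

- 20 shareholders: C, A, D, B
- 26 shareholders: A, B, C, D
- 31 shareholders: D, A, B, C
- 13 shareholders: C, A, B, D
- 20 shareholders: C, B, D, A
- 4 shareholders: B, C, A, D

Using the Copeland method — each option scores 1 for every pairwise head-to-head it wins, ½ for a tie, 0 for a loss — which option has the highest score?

D: loses to A, C, and B → score 0.
A: beats D and B; ties C → score 2.5.
C: beats D; ties A; loses to B → score 1.5.
B: beats D and C; loses to A → score 2.
A has the best pairwise record.

A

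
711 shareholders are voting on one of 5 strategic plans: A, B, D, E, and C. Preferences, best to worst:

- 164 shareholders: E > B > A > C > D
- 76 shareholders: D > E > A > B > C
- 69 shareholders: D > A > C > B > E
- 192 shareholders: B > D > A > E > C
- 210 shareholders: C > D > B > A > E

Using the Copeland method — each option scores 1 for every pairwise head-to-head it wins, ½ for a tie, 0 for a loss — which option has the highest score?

A: beats E and C; loses to B and D → score 2.
B: beats A, D, E, and C → score 4.
D: beats A and E; loses to B and C → score 2.
E: beats C; loses to A, B, and D → score 1.
C: beats D; loses to A, B, and E → score 1.
B has the best pairwise record.

B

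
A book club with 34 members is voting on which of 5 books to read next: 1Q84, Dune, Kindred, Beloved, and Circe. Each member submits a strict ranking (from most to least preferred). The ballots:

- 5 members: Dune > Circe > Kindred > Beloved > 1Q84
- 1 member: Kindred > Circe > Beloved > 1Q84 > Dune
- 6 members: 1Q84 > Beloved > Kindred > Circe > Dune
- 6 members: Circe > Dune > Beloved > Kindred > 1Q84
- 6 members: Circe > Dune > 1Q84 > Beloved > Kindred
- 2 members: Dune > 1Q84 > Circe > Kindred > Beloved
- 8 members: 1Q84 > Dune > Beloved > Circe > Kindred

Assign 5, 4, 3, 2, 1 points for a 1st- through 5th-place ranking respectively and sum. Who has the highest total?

1Q84: 5·1 + 1·2 + 6·5 + 6·1 + 6·3 + 2·4 + 8·5 = 109
Dune: 5·5 + 1·1 + 6·1 + 6·4 + 6·4 + 2·5 + 8·4 = 122
Kindred: 5·3 + 1·5 + 6·3 + 6·2 + 6·1 + 2·2 + 8·1 = 68
Beloved: 5·2 + 1·3 + 6·4 + 6·3 + 6·2 + 2·1 + 8·3 = 93
Circe: 5·4 + 1·4 + 6·2 + 6·5 + 6·5 + 2·3 + 8·2 = 118
Dune has the highest Borda score (122).

Dune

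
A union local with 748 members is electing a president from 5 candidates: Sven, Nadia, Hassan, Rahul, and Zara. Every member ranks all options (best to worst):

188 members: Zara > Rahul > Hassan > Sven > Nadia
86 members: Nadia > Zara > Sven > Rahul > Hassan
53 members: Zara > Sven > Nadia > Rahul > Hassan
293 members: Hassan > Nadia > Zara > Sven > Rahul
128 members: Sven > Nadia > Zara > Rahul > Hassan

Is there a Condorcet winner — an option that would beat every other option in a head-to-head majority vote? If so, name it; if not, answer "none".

Checking pairwise contests:
Nadia beats Sven 379–369.
Hassan beats Nadia 481–267.
Rahul beats Hassan 455–293.
Sven beats Rahul 560–188.
Nadia beats Zara 507–241.
Every option loses at least one head-to-head, so there is no Condorcet winner.

none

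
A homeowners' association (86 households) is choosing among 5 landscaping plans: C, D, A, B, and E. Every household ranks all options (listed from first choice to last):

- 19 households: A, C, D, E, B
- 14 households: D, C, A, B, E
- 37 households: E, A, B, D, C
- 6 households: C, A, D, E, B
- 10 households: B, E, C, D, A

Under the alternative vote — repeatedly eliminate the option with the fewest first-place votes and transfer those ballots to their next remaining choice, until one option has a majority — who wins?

E

Round 1: C 6, D 14, A 19, B 10, E 37. Eliminate C.
Round 2: D 14, A 25, B 10, E 37. Eliminate B.
Round 3: D 14, A 25, E 47. E has a majority.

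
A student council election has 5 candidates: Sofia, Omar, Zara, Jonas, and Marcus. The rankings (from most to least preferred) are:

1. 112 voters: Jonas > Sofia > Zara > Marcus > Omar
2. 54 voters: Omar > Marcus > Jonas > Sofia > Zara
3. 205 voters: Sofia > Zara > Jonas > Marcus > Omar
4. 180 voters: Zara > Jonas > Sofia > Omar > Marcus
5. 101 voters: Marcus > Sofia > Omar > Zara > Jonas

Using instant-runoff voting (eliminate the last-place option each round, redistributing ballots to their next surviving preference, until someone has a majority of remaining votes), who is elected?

Sofia

Round 1: Sofia 205, Omar 54, Zara 180, Jonas 112, Marcus 101. Eliminate Omar.
Round 2: Sofia 205, Zara 180, Jonas 112, Marcus 155. Eliminate Jonas.
Round 3: Sofia 317, Zara 180, Marcus 155. Eliminate Marcus.
Round 4: Sofia 472, Zara 180. Sofia has a majority.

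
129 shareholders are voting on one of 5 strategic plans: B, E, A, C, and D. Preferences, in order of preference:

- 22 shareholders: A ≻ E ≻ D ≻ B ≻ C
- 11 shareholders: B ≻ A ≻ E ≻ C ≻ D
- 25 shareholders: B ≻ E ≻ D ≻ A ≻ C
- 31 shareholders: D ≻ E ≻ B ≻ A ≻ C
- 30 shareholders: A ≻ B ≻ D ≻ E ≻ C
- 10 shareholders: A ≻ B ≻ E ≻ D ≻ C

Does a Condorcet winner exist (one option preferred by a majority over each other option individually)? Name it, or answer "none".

B vs E: 76–53 for B.
B vs A: 67–62 for B.
B vs C: 129–0 for B.
B vs D: 76–53 for B.
B beats every other option head-to-head.

B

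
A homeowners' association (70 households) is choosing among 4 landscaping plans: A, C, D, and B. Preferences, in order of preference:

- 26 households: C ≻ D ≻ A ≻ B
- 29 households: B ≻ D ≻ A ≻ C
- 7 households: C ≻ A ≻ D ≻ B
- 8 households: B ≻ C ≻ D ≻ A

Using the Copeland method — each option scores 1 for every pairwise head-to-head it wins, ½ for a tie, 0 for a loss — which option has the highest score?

B

A: loses to C, D, and B → score 0.
C: beats A and D; loses to B → score 2.
D: beats A; loses to C and B → score 1.
B: beats A, C, and D → score 3.
B has the best pairwise record.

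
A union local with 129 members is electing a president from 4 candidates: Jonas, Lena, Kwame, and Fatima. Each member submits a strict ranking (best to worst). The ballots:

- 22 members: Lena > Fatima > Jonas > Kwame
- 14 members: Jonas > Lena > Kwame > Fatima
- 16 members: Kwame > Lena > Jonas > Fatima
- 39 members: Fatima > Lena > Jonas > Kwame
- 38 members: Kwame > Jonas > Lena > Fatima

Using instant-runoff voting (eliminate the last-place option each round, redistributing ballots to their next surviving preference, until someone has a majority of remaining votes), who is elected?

Kwame

Round 1: Jonas 14, Lena 22, Kwame 54, Fatima 39. Eliminate Jonas.
Round 2: Lena 36, Kwame 54, Fatima 39. Eliminate Lena.
Round 3: Kwame 68, Fatima 61. Kwame has a majority.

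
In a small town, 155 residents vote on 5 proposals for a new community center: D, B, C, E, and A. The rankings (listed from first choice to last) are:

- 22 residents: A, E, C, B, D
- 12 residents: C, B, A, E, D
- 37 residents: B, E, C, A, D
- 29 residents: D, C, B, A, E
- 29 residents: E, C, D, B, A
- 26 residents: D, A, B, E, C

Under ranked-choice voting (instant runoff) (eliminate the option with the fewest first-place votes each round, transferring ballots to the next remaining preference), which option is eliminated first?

Round 1: D 55, B 37, C 12, E 29, A 22. Eliminate C.

C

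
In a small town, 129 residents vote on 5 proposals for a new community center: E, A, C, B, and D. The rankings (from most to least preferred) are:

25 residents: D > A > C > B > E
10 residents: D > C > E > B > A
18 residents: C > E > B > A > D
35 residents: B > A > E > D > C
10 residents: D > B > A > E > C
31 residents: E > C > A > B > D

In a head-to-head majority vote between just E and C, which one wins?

E

Voters preferring E to C: 76; preferring C to E: 53.
E wins the head-to-head.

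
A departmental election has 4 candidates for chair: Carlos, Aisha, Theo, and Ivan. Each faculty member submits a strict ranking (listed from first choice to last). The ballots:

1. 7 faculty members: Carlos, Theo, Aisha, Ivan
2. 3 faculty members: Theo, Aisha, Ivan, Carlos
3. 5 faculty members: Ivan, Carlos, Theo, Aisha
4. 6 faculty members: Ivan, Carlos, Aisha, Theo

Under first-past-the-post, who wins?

First-place votes: Carlos 7, Aisha 0, Theo 3, Ivan 11.
Ivan has the most first-place votes.

Ivan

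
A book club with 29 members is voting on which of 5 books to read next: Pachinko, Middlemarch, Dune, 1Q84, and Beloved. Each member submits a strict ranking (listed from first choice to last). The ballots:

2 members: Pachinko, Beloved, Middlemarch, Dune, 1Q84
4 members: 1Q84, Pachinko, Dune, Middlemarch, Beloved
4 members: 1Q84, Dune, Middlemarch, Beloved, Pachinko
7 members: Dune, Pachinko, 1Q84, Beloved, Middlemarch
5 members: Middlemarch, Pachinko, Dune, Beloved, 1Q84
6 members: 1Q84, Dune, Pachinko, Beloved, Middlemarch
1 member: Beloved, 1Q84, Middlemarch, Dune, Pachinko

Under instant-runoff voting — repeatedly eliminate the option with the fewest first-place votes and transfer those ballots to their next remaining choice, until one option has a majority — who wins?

Round 1: Pachinko 2, Middlemarch 5, Dune 7, 1Q84 14, Beloved 1. Eliminate Beloved.
Round 2: Pachinko 2, Middlemarch 5, Dune 7, 1Q84 15. 1Q84 has a majority.

1Q84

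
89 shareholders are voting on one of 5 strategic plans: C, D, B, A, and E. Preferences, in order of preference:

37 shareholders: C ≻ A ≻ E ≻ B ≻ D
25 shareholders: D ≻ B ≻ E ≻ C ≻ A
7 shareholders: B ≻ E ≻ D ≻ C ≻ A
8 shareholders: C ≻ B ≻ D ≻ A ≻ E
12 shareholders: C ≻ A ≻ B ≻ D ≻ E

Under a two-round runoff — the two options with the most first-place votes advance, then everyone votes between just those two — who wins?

Round 1 first-place votes: C 57, D 25, B 7, A 0, E 0.
C and D advance.
Runoff: C is preferred to D by 57 voters; D by 32.
C wins the runoff.

C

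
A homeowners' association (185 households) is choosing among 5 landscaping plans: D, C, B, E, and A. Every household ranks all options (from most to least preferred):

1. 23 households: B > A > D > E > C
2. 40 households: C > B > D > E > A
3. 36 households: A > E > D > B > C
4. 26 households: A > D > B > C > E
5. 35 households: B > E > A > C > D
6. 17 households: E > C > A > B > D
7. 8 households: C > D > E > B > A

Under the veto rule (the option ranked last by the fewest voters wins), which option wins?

Last-place votes: D 52, C 59, B 0, E 26, A 48.
B is ranked last by the fewest voters, so B wins.

B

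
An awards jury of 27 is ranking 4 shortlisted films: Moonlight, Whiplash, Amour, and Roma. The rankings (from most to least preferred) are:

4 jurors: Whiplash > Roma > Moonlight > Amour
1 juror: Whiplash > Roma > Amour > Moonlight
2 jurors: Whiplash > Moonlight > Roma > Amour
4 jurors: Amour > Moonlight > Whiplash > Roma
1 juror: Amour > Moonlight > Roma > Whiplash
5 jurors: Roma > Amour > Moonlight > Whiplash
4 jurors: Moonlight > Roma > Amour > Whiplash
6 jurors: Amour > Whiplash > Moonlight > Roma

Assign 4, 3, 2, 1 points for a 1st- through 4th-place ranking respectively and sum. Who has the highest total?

Amour

Moonlight: 4·2 + 1·1 + 2·3 + 4·3 + 1·3 + 5·2 + 4·4 + 6·2 = 68
Whiplash: 4·4 + 1·4 + 2·4 + 4·2 + 1·1 + 5·1 + 4·1 + 6·3 = 64
Amour: 4·1 + 1·2 + 2·1 + 4·4 + 1·4 + 5·3 + 4·2 + 6·4 = 75
Roma: 4·3 + 1·3 + 2·2 + 4·1 + 1·2 + 5·4 + 4·3 + 6·1 = 63
Amour has the highest Borda score (75).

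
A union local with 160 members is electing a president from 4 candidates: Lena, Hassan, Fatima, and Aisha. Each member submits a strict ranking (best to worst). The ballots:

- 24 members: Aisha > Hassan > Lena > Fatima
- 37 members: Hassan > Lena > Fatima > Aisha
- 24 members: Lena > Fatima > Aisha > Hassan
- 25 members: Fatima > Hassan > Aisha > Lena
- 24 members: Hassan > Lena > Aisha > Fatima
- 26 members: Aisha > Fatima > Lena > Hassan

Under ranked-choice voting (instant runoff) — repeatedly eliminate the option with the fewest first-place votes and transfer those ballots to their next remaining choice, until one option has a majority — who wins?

Round 1: Lena 24, Hassan 61, Fatima 25, Aisha 50. Eliminate Lena.
Round 2: Hassan 61, Fatima 49, Aisha 50. Eliminate Fatima.
Round 3: Hassan 86, Aisha 74. Hassan has a majority.

Hassan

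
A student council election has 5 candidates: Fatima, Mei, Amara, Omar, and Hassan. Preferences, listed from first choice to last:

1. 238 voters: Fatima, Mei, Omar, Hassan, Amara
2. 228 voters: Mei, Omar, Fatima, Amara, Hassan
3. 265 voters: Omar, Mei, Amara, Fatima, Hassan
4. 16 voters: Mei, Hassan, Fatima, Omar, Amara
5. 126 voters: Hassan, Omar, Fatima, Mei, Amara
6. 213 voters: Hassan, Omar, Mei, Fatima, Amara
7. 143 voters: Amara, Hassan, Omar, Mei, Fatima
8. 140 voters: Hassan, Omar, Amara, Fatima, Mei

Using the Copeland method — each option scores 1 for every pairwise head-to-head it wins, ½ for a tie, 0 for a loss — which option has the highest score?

Fatima: beats Amara and Hassan; loses to Mei and Omar → score 2.
Mei: beats Fatima, Amara, and Hassan; loses to Omar → score 3.
Amara: loses to Fatima, Mei, Omar, and Hassan → score 0.
Omar: beats Fatima, Mei, Amara, and Hassan → score 4.
Hassan: beats Amara; loses to Fatima, Mei, and Omar → score 1.
Omar has the best pairwise record.

Omar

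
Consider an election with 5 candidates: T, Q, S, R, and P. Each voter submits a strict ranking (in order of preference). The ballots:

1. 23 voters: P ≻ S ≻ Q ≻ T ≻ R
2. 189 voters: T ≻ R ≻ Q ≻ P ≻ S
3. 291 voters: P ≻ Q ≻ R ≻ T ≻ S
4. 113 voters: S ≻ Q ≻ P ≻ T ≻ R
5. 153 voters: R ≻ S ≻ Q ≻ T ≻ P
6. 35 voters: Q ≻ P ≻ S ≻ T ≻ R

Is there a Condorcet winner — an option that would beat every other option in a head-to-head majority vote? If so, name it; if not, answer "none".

Q

Q vs T: 615–189 for Q.
Q vs S: 515–289 for Q.
Q vs R: 462–342 for Q.
Q vs P: 490–314 for Q.
Q beats every other option head-to-head.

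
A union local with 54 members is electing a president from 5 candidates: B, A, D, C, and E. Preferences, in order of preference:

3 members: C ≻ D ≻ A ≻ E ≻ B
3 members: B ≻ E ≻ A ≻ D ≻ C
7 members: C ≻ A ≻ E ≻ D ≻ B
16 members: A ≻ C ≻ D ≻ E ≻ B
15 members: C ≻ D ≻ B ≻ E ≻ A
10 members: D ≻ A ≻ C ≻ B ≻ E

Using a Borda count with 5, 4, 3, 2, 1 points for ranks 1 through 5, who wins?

B: 3·1 + 3·5 + 7·1 + 16·1 + 15·3 + 10·2 = 106
A: 3·3 + 3·3 + 7·4 + 16·5 + 15·1 + 10·4 = 181
D: 3·4 + 3·2 + 7·2 + 16·3 + 15·4 + 10·5 = 190
C: 3·5 + 3·1 + 7·5 + 16·4 + 15·5 + 10·3 = 222
E: 3·2 + 3·4 + 7·3 + 16·2 + 15·2 + 10·1 = 111
C has the highest Borda score (222).

C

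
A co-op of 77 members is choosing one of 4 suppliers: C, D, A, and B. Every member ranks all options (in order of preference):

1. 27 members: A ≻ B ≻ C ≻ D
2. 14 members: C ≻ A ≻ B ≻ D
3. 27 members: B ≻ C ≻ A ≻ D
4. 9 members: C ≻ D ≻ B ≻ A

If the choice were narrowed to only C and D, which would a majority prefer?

Voters preferring C to D: 77; preferring D to C: 0.
C wins the head-to-head.

C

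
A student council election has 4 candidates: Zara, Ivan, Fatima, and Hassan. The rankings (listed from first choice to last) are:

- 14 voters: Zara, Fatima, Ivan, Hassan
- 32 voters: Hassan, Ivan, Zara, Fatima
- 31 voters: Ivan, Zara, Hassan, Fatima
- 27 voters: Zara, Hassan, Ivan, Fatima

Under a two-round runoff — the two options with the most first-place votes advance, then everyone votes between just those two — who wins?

Round 1 first-place votes: Zara 41, Ivan 31, Fatima 0, Hassan 32.
Zara and Hassan advance.
Runoff: Zara is preferred to Hassan by 72 voters; Hassan by 32.
Zara wins the runoff.

Zara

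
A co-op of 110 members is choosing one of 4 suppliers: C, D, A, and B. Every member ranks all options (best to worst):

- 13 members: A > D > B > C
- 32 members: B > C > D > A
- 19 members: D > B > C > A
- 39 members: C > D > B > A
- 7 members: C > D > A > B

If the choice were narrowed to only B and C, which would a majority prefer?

B

Voters preferring B to C: 64; preferring C to B: 46.
B wins the head-to-head.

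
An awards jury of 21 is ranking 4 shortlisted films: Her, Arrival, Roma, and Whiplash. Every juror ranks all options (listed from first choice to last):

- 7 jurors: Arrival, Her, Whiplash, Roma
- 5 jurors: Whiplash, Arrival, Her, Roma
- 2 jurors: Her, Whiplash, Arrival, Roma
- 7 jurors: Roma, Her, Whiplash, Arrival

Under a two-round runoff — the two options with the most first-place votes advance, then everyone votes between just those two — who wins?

Round 1 first-place votes: Her 2, Arrival 7, Roma 7, Whiplash 5.
Roma and Arrival advance.
Runoff: Roma is preferred to Arrival by 7 voters; Arrival by 14.
Arrival wins the runoff.

Arrival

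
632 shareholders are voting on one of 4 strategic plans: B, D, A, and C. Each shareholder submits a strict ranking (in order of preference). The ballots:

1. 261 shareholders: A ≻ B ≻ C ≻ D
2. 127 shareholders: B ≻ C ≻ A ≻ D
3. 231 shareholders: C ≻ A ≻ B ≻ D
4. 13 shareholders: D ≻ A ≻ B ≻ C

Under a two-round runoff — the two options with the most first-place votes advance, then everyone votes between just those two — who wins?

Round 1 first-place votes: B 127, D 13, A 261, C 231.
A and C advance.
Runoff: A is preferred to C by 274 voters; C by 358.
C wins the runoff.

C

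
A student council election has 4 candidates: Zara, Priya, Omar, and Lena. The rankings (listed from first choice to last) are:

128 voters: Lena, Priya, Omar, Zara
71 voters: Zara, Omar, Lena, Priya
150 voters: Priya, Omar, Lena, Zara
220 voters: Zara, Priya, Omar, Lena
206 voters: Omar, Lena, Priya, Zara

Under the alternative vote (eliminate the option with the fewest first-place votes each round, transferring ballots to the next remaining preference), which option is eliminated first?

Lena

Round 1: Zara 291, Priya 150, Omar 206, Lena 128. Eliminate Lena.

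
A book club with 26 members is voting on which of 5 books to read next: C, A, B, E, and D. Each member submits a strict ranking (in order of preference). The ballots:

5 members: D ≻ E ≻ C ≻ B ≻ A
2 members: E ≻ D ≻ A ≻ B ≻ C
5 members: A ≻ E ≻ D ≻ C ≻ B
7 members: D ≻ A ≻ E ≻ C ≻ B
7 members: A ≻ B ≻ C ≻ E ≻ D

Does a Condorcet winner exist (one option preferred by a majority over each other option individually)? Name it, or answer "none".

Checking pairwise contests:
A beats C 21–5.
D beats A 14–12.
C beats B 17–9.
A beats E 19–7.
E beats D 14–12.
Every option loses at least one head-to-head, so there is no Condorcet winner.

none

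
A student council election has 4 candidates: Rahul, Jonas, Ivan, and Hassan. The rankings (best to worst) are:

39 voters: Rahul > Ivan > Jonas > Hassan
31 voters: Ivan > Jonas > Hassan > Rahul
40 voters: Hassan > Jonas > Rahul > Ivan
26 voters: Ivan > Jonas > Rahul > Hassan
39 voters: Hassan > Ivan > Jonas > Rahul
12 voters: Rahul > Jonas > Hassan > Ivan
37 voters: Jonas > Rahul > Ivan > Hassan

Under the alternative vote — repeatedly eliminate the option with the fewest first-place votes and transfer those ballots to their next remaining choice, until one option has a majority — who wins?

Round 1: Rahul 51, Jonas 37, Ivan 57, Hassan 79. Eliminate Jonas.
Round 2: Rahul 88, Ivan 57, Hassan 79. Eliminate Ivan.
Round 3: Rahul 114, Hassan 110. Rahul has a majority.

Rahul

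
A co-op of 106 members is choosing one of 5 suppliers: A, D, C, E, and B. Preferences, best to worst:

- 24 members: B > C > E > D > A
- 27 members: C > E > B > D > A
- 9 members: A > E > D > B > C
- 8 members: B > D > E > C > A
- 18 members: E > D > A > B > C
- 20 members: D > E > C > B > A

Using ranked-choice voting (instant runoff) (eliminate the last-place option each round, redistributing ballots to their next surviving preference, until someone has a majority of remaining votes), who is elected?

Round 1: A 9, D 20, C 27, E 18, B 32. Eliminate A.
Round 2: D 20, C 27, E 27, B 32. Eliminate D.
Round 3: C 27, E 47, B 32. Eliminate C.
Round 4: E 74, B 32. E has a majority.

E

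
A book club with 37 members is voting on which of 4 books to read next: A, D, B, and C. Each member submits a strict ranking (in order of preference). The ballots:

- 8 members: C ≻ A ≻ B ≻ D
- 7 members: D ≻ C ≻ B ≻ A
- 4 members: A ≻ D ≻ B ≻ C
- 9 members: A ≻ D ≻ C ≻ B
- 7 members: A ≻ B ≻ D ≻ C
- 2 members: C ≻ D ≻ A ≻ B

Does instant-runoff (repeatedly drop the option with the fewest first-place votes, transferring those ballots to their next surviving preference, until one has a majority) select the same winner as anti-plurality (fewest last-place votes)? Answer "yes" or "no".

Instant-runoff — R1 A 20, D 7, B 0, C 10 (A winner). Winner: A.
Anti-plurality — last-place votes: A 7, D 8, B 11, C 11. Winner: A.
The two methods agree.

yes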